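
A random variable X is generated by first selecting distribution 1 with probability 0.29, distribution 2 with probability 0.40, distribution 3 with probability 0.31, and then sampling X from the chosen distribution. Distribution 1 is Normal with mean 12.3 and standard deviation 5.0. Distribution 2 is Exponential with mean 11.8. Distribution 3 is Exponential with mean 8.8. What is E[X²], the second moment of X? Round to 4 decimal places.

210.5289

For each component E[X²] = Var + (mean)², giving 1: 176.29; 2: 278.48; 3: 154.88.
Overall E[X²] = 0.29·176.29 + 0.4·278.48 + 0.31·154.88 = 210.529.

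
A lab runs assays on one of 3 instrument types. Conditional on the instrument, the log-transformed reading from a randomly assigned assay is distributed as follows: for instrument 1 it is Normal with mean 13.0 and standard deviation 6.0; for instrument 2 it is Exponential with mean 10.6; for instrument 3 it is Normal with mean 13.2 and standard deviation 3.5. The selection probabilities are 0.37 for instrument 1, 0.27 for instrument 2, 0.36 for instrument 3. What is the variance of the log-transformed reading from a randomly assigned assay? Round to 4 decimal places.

Per component, 1: μ=13, E[X²]=205; 2: μ=10.6, E[X²]=224.72; 3: μ=13.2, E[X²]=186.49.
E[X] = 0.37·13 + 0.27·10.6 + 0.36·13.2 = 12.424.
E[X²] = 0.37·205 + 0.27·224.72 + 0.36·186.49 = 203.661.
Var(X) = E[X²] − (E[X])² = 203.661 − 154.356 = 49.305.

49.3050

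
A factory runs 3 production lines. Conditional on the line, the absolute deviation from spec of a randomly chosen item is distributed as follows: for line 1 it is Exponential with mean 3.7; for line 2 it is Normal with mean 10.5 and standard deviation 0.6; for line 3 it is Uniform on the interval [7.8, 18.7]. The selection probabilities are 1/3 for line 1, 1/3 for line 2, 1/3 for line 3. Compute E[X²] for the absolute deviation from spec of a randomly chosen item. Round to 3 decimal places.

For each component E[X²] = Var + (mean)², giving 1: 27.38; 2: 110.61; 3: 185.463.
Overall E[X²] = 0.333333·27.38 + 0.333333·110.61 + 0.333333·185.463 = 107.818.

107.818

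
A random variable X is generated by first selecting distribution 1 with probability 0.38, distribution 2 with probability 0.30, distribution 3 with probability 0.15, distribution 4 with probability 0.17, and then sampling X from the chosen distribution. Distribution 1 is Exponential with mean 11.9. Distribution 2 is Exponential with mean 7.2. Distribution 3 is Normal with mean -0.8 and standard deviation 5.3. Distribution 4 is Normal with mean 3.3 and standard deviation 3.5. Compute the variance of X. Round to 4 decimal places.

Per component, 1: μ=11.9, E[X²]=283.22; 2: μ=7.2, E[X²]=103.68; 3: μ=-0.8, E[X²]=28.73; 4: μ=3.3, E[X²]=23.14.
E[X] = 0.38·11.9 + 0.3·7.2 + 0.15·-0.8 + 0.17·3.3 = 7.123.
E[X²] = 0.38·283.22 + 0.3·103.68 + 0.15·28.73 + 0.17·23.14 = 146.971.
Var(X) = E[X²] − (E[X])² = 146.971 − 50.7371 = 96.2338.

96.2338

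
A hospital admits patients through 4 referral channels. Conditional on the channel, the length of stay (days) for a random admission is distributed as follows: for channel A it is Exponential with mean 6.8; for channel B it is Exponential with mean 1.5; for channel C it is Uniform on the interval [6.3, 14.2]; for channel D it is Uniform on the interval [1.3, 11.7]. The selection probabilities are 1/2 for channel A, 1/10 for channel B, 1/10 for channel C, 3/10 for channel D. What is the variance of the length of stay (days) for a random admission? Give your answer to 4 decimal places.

Per component, A: μ=6.8, E[X²]=92.48; B: μ=1.5, E[X²]=4.5; C: μ=10.25, E[X²]=110.263; D: μ=6.5, E[X²]=51.2633.
E[X] = 0.5·6.8 + 0.1·1.5 + 0.1·10.25 + 0.3·6.5 = 6.525.
E[X²] = 0.5·92.48 + 0.1·4.5 + 0.1·110.263 + 0.3·51.2633 = 73.0953.
Var(X) = E[X²] − (E[X])² = 73.0953 − 42.5756 = 30.5197.

30.5197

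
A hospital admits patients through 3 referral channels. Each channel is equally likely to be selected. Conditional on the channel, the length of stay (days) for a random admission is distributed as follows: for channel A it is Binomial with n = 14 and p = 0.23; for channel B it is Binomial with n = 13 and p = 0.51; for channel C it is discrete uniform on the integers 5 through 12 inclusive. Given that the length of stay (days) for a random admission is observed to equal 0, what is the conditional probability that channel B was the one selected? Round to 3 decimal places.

0.004

Likelihoods P(X=0 | ·): A: 0.0257555; B: 9.38748e-05; C: 0.
Posterior ∝ prior × likelihood. Numerator for B: 0.333333·9.38748e-05 = 3.12916e-05.
Normalizing constant: 0.333333·0.0257555 + 0.333333·9.38748e-05 + 0.333333·0 = 0.00861646.
P(B | observation) = 3.12916e-05 / 0.00861646 = 0.00363161.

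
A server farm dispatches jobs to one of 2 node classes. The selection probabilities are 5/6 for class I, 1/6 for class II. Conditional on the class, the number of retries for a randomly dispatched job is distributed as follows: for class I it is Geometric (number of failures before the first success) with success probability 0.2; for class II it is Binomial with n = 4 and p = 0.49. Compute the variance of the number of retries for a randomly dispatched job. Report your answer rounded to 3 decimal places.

Per component, I: μ=4, E[X²]=36; II: μ=1.96, E[X²]=4.8412.
E[X] = 0.833333·4 + 0.166667·1.96 = 3.66.
E[X²] = 0.833333·36 + 0.166667·4.8412 = 30.8069.
Var(X) = E[X²] − (E[X])² = 30.8069 − 13.3956 = 17.4113.

17.411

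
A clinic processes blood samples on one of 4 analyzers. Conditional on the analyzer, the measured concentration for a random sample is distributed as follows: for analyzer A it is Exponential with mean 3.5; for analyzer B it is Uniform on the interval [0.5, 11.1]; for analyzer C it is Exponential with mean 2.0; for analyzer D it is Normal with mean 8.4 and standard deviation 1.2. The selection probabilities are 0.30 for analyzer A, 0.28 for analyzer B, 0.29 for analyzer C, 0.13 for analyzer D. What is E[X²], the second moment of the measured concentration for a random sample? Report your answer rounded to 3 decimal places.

For each component E[X²] = Var + (mean)², giving A: 24.5; B: 43.0033; C: 8; D: 72.
Overall E[X²] = 0.3·24.5 + 0.28·43.0033 + 0.29·8 + 0.13·72 = 31.0709.

31.071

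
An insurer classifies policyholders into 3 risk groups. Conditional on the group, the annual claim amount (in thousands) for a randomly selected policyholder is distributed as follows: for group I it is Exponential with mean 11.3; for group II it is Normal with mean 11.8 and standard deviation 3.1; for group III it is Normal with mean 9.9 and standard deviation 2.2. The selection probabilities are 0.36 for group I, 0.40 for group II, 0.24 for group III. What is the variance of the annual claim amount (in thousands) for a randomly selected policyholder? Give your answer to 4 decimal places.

Per component, I: μ=11.3, E[X²]=255.38; II: μ=11.8, E[X²]=148.85; III: μ=9.9, E[X²]=102.85.
E[X] = 0.36·11.3 + 0.4·11.8 + 0.24·9.9 = 11.164.
E[X²] = 0.36·255.38 + 0.4·148.85 + 0.24·102.85 = 176.161.
Var(X) = E[X²] − (E[X])² = 176.161 − 124.635 = 51.5259.

51.5259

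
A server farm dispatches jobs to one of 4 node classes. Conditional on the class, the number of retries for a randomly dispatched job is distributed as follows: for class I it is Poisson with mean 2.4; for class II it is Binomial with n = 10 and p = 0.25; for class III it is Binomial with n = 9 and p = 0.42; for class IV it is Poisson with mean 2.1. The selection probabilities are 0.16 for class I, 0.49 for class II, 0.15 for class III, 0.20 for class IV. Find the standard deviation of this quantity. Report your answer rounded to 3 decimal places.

Per component, I: μ=2.4, E[X²]=8.16; II: μ=2.5, E[X²]=8.125; III: μ=3.78, E[X²]=16.4808; IV: μ=2.1, E[X²]=6.51.
E[X] = 0.16·2.4 + 0.49·2.5 + 0.15·3.78 + 0.2·2.1 = 2.596.
E[X²] = 0.16·8.16 + 0.49·8.125 + 0.15·16.4808 + 0.2·6.51 = 9.06097.
Var(X) = E[X²] − (E[X])² = 9.06097 − 6.73922 = 2.32175.
SD(X) = √2.32175 = 1.52373.

1.524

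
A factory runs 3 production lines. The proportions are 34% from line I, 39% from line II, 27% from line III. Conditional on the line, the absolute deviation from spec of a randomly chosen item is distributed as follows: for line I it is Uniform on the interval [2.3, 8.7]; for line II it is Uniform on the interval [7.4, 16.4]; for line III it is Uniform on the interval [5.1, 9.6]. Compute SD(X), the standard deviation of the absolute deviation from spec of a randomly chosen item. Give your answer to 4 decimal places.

Per component, I: μ=5.5, E[X²]=33.6633; II: μ=11.9, E[X²]=148.36; III: μ=7.35, E[X²]=55.71.
E[X] = 0.34·5.5 + 0.39·11.9 + 0.27·7.35 = 8.4955.
E[X²] = 0.34·33.6633 + 0.39·148.36 + 0.27·55.71 = 84.3476.
Var(X) = E[X²] − (E[X])² = 84.3476 − 72.1735 = 12.1741.
SD(X) = √12.1741 = 3.48914.

3.4891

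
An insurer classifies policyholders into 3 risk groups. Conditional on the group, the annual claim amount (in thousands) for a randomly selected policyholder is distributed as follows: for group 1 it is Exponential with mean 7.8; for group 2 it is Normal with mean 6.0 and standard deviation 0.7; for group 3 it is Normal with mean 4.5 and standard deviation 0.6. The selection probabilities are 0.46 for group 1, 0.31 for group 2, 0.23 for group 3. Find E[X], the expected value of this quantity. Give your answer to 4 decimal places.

Component means — 1: 7.8; 2: 6; 3: 4.5.
E[X] = 0.46·7.8 + 0.31·6 + 0.23·4.5 = 6.483.

6.4830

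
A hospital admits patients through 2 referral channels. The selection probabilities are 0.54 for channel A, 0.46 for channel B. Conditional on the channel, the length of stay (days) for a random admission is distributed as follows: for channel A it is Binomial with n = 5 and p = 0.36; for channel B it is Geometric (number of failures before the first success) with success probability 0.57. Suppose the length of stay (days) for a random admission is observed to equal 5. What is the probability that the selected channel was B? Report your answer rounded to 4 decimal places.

0.5414

Likelihoods P(X=5 | ·): A: 0.00604662; B: 0.00837948.
Posterior ∝ prior × likelihood. Numerator for B: 0.46·0.00837948 = 0.00385456.
Normalizing constant: 0.54·0.00604662 + 0.46·0.00837948 = 0.00711973.
P(B | observation) = 0.00385456 / 0.00711973 = 0.541391.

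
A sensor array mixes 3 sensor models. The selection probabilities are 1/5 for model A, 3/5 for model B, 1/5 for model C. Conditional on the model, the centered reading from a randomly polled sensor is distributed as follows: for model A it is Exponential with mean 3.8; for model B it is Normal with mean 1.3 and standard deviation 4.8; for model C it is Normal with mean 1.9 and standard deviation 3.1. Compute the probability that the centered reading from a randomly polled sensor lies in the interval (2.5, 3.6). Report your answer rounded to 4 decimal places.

0.1036

Conditional on each model, P(2.5 < X < 3.6): A: 0.13018; B: 0.0853836; C: 0.131552.
By total probability, P(2.5 < X < 3.6) = 0.2·0.13018 + 0.6·0.0853836 + 0.2·0.131552 = 0.103577.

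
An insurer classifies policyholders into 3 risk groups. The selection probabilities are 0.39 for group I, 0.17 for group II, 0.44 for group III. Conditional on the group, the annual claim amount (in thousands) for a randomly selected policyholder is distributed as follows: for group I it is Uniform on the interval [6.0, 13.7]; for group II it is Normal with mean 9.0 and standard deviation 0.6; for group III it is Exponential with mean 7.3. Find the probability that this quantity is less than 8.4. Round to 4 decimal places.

0.4493

Conditional on each group, P(X < 8.4): I: 0.311688; II: 0.158655; III: 0.68358.
By total probability, P(X < 8.4) = 0.39·0.311688 + 0.17·0.158655 + 0.44·0.68358 = 0.449305.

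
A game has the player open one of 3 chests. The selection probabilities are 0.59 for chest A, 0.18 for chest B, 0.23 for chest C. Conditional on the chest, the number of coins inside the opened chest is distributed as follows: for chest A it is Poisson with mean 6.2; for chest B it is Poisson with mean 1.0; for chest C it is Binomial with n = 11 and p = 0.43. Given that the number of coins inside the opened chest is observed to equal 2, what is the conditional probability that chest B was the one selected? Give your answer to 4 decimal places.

0.4665

Likelihoods P(X=2 | ·): A: 0.0390057; B: 0.18394; C: 0.0645912.
Posterior ∝ prior × likelihood. Numerator for B: 0.18·0.18394 = 0.0331091.
Normalizing constant: 0.59·0.0390057 + 0.18·0.18394 + 0.23·0.0645912 = 0.0709785.
P(B | observation) = 0.0331091 / 0.0709785 = 0.466468.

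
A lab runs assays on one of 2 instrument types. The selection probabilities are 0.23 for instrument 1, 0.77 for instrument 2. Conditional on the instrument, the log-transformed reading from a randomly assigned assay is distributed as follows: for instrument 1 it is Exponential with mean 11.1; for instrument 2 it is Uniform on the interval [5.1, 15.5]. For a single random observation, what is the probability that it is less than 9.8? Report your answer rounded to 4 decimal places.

Conditional on each instrument, P(X < 9.8): 1: 0.586411; 2: 0.451923.
By total probability, P(X < 9.8) = 0.23·0.586411 + 0.77·0.451923 = 0.482855.

0.4829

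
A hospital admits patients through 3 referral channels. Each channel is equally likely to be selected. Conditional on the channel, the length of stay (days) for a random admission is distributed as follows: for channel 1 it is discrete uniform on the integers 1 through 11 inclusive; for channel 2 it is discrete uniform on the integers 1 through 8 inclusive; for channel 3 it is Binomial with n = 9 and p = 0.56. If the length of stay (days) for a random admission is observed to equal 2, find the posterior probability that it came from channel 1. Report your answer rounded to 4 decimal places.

Likelihoods P(X=2 | ·): 1: 0.0909091; 2: 0.125; 3: 0.0360452.
Posterior ∝ prior × likelihood. Numerator for 1: 0.333333·0.0909091 = 0.030303.
Normalizing constant: 0.333333·0.0909091 + 0.333333·0.125 + 0.333333·0.0360452 = 0.0839848.
P(1 | observation) = 0.030303 / 0.0839848 = 0.360816.

0.3608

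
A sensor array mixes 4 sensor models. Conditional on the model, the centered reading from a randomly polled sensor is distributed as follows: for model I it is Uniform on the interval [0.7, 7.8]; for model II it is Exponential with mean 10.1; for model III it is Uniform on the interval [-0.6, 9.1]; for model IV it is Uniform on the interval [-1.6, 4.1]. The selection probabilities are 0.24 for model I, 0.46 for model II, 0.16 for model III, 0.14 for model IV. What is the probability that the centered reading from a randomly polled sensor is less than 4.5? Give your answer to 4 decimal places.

Conditional on each model, P(X < 4.5): I: 0.535211; II: 0.359525; III: 0.525773; IV: 1.
By total probability, P(X < 4.5) = 0.24·0.535211 + 0.46·0.359525 + 0.16·0.525773 + 0.14·1 = 0.517956.

0.5180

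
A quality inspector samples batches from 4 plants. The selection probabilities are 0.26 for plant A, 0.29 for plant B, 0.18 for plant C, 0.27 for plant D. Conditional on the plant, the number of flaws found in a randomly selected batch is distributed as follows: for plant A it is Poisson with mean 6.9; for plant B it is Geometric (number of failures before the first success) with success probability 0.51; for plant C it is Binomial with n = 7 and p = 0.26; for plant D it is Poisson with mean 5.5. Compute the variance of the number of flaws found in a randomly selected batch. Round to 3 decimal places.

Per component, A: μ=6.9, E[X²]=54.51; B: μ=0.960784, E[X²]=2.807; C: μ=1.82, E[X²]=4.6592; D: μ=5.5, E[X²]=35.75.
E[X] = 0.26·6.9 + 0.29·0.960784 + 0.18·1.82 + 0.27·5.5 = 3.88523.
E[X²] = 0.26·54.51 + 0.29·2.807 + 0.18·4.6592 + 0.27·35.75 = 25.4778.
Var(X) = E[X²] − (E[X])² = 25.4778 − 15.095 = 10.3828.

10.383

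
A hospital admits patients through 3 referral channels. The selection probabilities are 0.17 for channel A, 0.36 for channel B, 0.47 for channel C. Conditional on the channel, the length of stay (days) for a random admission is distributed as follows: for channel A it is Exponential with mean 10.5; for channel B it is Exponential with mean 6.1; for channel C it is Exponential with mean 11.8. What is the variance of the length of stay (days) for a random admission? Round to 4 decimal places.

Per component, A: μ=10.5, E[X²]=220.5; B: μ=6.1, E[X²]=74.42; C: μ=11.8, E[X²]=278.48.
E[X] = 0.17·10.5 + 0.36·6.1 + 0.47·11.8 = 9.527.
E[X²] = 0.17·220.5 + 0.36·74.42 + 0.47·278.48 = 195.162.
Var(X) = E[X²] − (E[X])² = 195.162 − 90.7637 = 104.398.

104.3981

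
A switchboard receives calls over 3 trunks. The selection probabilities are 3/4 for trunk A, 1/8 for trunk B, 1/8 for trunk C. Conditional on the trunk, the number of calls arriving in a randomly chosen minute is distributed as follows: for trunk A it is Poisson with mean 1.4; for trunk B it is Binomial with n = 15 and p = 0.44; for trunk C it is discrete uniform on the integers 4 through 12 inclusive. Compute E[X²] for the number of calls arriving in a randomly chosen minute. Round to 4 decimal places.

17.2603

For each component E[X²] = Var + (mean)², giving A: 3.36; B: 47.256; C: 70.6667.
Overall E[X²] = 0.75·3.36 + 0.125·47.256 + 0.125·70.6667 = 17.2603.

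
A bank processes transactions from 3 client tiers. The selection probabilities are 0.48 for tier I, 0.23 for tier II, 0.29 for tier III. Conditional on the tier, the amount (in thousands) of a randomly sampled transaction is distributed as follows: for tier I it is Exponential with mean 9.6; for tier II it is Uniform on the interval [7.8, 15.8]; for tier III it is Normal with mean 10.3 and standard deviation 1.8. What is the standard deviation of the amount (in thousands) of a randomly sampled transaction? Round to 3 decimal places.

Per component, I: μ=9.6, E[X²]=184.32; II: μ=11.8, E[X²]=144.573; III: μ=10.3, E[X²]=109.33.
E[X] = 0.48·9.6 + 0.23·11.8 + 0.29·10.3 = 10.309.
E[X²] = 0.48·184.32 + 0.23·144.573 + 0.29·109.33 = 153.431.
Var(X) = E[X²] − (E[X])² = 153.431 − 106.275 = 47.1557.
SD(X) = √47.1557 = 6.867.

6.867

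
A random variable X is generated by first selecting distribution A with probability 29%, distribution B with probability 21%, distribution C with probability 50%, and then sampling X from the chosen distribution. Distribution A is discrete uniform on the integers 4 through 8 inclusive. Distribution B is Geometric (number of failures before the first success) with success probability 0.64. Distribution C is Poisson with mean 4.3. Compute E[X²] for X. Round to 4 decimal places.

For each component E[X²] = Var + (mean)², giving A: 38; B: 1.19531; C: 22.79.
Overall E[X²] = 0.29·38 + 0.21·1.19531 + 0.5·22.79 = 22.666.

22.6660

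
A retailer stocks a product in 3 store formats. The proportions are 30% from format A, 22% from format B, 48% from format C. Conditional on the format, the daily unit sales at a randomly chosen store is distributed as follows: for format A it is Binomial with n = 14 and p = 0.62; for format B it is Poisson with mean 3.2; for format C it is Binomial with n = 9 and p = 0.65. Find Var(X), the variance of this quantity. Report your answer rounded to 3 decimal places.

6.553

Per component, A: μ=8.68, E[X²]=78.6408; B: μ=3.2, E[X²]=13.44; C: μ=5.85, E[X²]=36.27.
E[X] = 0.3·8.68 + 0.22·3.2 + 0.48·5.85 = 6.116.
E[X²] = 0.3·78.6408 + 0.22·13.44 + 0.48·36.27 = 43.9586.
Var(X) = E[X²] − (E[X])² = 43.9586 − 37.4055 = 6.55318.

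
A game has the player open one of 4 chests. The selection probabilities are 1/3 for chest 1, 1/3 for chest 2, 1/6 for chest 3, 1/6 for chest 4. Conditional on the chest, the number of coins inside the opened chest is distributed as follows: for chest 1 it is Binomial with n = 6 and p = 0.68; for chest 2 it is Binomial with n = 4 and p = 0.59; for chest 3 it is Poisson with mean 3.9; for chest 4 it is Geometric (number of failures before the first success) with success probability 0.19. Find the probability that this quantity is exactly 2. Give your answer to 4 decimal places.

0.1877

Conditional on each chest, P(X = 2): 1: 0.0727292; 2: 0.351094; 3: 0.15394; 4: 0.124659.
By total probability, P(X = 2) = 0.333333·0.0727292 + 0.333333·0.351094 + 0.166667·0.15394 + 0.166667·0.124659 = 0.187707.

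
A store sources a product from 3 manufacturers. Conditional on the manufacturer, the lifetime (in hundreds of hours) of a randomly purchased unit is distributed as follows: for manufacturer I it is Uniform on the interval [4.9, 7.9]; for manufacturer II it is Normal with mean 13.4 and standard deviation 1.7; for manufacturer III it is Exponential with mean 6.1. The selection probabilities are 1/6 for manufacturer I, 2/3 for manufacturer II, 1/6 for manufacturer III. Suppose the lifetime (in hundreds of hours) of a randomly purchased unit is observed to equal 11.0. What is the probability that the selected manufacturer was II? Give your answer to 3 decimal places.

0.928

Likelihoods f(11.0 | ·): I: 0; II: 0.0866302; III: 0.0270095.
Posterior ∝ prior × likelihood. Numerator for II: 0.666667·0.0866302 = 0.0577535.
Normalizing constant: 0.166667·0 + 0.666667·0.0866302 + 0.166667·0.0270095 = 0.0622551.
P(II | observation) = 0.0577535 / 0.0622551 = 0.927691.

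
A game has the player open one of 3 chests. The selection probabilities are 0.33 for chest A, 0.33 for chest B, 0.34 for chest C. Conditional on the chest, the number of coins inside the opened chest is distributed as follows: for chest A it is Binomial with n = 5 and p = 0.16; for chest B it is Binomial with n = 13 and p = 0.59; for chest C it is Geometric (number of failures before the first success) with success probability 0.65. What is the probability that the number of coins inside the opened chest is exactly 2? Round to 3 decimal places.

0.078

Conditional on each chest, P(X = 2): A: 0.151732; B: 0.00149424; C: 0.079625.
By total probability, P(X = 2) = 0.33·0.151732 + 0.33·0.00149424 + 0.34·0.079625 = 0.0776372.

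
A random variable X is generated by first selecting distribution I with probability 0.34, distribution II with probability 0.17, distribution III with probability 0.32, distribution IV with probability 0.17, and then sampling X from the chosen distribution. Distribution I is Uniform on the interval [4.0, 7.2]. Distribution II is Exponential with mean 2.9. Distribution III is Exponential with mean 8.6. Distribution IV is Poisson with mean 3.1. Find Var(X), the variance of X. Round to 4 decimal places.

31.0901

Per component, I: μ=5.6, E[X²]=32.2133; II: μ=2.9, E[X²]=16.82; III: μ=8.6, E[X²]=147.92; IV: μ=3.1, E[X²]=12.71.
E[X] = 0.34·5.6 + 0.17·2.9 + 0.32·8.6 + 0.17·3.1 = 5.676.
E[X²] = 0.34·32.2133 + 0.17·16.82 + 0.32·147.92 + 0.17·12.71 = 63.307.
Var(X) = E[X²] − (E[X])² = 63.307 − 32.217 = 31.0901.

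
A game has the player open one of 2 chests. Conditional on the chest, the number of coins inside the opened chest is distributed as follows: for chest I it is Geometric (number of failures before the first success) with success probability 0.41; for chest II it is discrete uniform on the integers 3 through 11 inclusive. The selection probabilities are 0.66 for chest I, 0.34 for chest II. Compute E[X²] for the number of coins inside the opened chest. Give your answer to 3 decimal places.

For each component E[X²] = Var + (mean)², giving I: 5.58061; II: 55.6667.
Overall E[X²] = 0.66·5.58061 + 0.34·55.6667 = 22.6099.

22.610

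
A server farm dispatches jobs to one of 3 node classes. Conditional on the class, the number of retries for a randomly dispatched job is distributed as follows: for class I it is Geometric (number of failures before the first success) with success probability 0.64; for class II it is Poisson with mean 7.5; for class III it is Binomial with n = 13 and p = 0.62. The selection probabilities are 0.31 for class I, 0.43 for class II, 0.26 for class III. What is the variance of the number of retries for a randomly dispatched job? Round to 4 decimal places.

Per component, I: μ=0.5625, E[X²]=1.19531; II: μ=7.5, E[X²]=63.75; III: μ=8.06, E[X²]=68.0264.
E[X] = 0.31·0.5625 + 0.43·7.5 + 0.26·8.06 = 5.49498.
E[X²] = 0.31·1.19531 + 0.43·63.75 + 0.26·68.0264 = 45.4699.
Var(X) = E[X²] − (E[X])² = 45.4699 − 30.1948 = 15.2752.

15.2752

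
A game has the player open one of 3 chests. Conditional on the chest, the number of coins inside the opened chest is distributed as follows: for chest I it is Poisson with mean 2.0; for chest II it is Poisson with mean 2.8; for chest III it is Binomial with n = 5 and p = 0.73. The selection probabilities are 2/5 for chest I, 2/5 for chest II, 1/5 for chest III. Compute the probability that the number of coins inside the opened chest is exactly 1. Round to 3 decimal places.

0.180

Conditional on each chest, P(X = 1): I: 0.270671; II: 0.170268; III: 0.0193976.
By total probability, P(X = 1) = 0.4·0.270671 + 0.4·0.170268 + 0.2·0.0193976 = 0.180255.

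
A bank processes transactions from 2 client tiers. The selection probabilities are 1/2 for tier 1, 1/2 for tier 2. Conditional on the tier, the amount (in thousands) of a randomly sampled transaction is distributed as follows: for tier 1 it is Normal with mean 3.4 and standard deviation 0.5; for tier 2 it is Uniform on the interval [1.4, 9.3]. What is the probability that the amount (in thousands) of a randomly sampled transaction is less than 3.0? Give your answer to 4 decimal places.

0.2072

Conditional on each tier, P(X < 3.0): 1: 0.211855; 2: 0.202532.
By total probability, P(X < 3.0) = 0.5·0.211855 + 0.5·0.202532 = 0.207194.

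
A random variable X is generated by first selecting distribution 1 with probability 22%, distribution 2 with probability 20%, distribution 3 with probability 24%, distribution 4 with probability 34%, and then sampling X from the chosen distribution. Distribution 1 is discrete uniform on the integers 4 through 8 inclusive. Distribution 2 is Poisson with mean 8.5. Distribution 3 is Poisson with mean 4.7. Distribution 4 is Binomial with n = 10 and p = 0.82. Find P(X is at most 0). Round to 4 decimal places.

0.0022

Conditional on each component, P(X ≤ 0): 1: 0; 2: 0.000203468; 3: 0.00909528; 4: 3.57047e-08.
By total probability, P(X ≤ 0) = 0.22·0 + 0.2·0.000203468 + 0.24·0.00909528 + 0.34·3.57047e-08 = 0.00222357.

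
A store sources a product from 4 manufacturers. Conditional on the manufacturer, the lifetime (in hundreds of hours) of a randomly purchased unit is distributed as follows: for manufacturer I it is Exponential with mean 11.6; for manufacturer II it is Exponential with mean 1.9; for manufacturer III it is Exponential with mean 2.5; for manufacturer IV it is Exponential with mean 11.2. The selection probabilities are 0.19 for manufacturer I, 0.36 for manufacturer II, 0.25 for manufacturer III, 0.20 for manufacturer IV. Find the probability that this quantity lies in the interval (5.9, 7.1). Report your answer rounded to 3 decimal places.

0.040

Conditional on each manufacturer, P(5.9 < X < 7.1): I: 0.0590966; II: 0.0209835; III: 0.0359946; IV: 0.0599964.
By total probability, P(5.9 < X < 7.1) = 0.19·0.0590966 + 0.36·0.0209835 + 0.25·0.0359946 + 0.2·0.0599964 = 0.0397803.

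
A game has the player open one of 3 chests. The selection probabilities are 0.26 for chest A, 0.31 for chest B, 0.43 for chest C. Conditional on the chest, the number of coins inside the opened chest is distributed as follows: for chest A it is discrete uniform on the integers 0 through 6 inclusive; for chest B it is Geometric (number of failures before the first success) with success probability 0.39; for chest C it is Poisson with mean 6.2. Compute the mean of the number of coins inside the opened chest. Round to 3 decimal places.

Component means — A: 3; B: 1.5641; C: 6.2.
E[X] = 0.26·3 + 0.31·1.5641 + 0.43·6.2 = 3.93087.

3.931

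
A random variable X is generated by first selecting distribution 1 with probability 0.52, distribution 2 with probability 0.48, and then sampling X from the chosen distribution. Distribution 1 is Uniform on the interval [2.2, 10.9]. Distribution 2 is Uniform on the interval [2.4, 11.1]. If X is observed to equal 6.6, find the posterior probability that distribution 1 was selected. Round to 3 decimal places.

0.520

Likelihoods f(6.6 | ·): 1: 0.114943; 2: 0.114943.
Posterior ∝ prior × likelihood. Numerator for 1: 0.52·0.114943 = 0.0597701.
Normalizing constant: 0.52·0.114943 + 0.48·0.114943 = 0.114943.
P(1 | observation) = 0.0597701 / 0.114943 = 0.52.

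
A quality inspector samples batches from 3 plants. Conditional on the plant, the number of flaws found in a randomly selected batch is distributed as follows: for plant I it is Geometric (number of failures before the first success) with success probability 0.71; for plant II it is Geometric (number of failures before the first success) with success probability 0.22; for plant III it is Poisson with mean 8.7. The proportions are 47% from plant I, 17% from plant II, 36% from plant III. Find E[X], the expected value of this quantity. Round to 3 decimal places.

3.927

Component means — I: 0.408451; II: 3.54545; III: 8.7.
E[X] = 0.47·0.408451 + 0.17·3.54545 + 0.36·8.7 = 3.9267.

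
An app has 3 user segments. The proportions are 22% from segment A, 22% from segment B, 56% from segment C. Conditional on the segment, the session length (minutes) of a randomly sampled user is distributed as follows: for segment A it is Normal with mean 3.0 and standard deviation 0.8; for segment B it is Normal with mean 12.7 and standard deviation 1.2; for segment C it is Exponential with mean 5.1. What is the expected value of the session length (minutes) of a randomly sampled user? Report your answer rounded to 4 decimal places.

Component means — A: 3; B: 12.7; C: 5.1.
E[X] = 0.22·3 + 0.22·12.7 + 0.56·5.1 = 6.31.

6.3100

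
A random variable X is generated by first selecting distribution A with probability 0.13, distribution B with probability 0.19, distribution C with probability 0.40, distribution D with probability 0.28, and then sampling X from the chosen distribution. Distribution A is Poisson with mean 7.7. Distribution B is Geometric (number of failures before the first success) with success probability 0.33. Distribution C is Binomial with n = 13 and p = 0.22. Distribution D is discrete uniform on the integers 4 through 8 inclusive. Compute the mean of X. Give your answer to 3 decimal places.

Component means — A: 7.7; B: 2.0303; C: 2.86; D: 6.
E[X] = 0.13·7.7 + 0.19·2.0303 + 0.4·2.86 + 0.28·6 = 4.21076.

4.211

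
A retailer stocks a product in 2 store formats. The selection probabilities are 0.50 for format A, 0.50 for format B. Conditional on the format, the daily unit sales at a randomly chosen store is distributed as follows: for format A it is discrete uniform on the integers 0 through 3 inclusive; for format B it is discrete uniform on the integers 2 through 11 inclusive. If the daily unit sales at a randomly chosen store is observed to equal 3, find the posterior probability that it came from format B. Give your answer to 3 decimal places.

Likelihoods P(X=3 | ·): A: 0.25; B: 0.1.
Posterior ∝ prior × likelihood. Numerator for B: 0.5·0.1 = 0.05.
Normalizing constant: 0.5·0.25 + 0.5·0.1 = 0.175.
P(B | observation) = 0.05 / 0.175 = 0.285714.

0.286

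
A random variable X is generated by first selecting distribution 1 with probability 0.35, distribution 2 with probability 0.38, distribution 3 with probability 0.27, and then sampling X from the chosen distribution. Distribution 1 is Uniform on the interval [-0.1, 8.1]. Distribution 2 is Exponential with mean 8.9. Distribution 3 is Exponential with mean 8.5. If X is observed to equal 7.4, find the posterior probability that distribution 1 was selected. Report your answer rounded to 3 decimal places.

Likelihoods f(7.4 | ·): 1: 0.121951; 2: 0.0489228; 3: 0.0492594.
Posterior ∝ prior × likelihood. Numerator for 1: 0.35·0.121951 = 0.0426829.
Normalizing constant: 0.35·0.121951 + 0.38·0.0489228 + 0.27·0.0492594 = 0.0745736.
P(1 | observation) = 0.0426829 / 0.0745736 = 0.572359.

0.572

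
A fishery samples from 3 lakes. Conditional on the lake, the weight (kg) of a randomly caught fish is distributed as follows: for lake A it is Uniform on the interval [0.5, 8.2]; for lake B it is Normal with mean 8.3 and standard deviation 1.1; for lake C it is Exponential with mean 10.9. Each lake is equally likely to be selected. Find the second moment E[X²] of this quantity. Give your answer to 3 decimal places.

110.528

For each component E[X²] = Var + (mean)², giving A: 23.8633; B: 70.1; C: 237.62.
Overall E[X²] = 0.333333·23.8633 + 0.333333·70.1 + 0.333333·237.62 = 110.528.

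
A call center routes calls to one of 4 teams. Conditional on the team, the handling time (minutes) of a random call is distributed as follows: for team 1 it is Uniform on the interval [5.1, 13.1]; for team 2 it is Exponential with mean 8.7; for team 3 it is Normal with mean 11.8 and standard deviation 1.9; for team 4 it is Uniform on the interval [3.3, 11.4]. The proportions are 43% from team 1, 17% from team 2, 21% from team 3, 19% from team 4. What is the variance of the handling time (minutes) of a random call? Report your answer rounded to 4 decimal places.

19.0698

Per component, 1: μ=9.1, E[X²]=88.1433; 2: μ=8.7, E[X²]=151.38; 3: μ=11.8, E[X²]=142.85; 4: μ=7.35, E[X²]=59.49.
E[X] = 0.43·9.1 + 0.17·8.7 + 0.21·11.8 + 0.19·7.35 = 9.2665.
E[X²] = 0.43·88.1433 + 0.17·151.38 + 0.21·142.85 + 0.19·59.49 = 104.938.
Var(X) = E[X²] − (E[X])² = 104.938 − 85.868 = 19.0698.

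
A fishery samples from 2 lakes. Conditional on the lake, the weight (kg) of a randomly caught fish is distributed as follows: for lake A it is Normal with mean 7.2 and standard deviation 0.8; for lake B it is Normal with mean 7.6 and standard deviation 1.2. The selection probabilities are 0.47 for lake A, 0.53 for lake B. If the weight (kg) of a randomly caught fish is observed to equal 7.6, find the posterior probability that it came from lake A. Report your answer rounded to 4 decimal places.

0.5400

Likelihoods f(7.6 | ·): A: 0.440082; B: 0.332452.
Posterior ∝ prior × likelihood. Numerator for A: 0.47·0.440082 = 0.206838.
Normalizing constant: 0.47·0.440082 + 0.53·0.332452 = 0.383038.
P(A | observation) = 0.206838 / 0.383038 = 0.539995.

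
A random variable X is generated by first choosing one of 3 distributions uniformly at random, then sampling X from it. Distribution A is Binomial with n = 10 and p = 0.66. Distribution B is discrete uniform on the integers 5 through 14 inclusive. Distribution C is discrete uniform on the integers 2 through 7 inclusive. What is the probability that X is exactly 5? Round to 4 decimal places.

0.1367

Conditional on each component, P(X = 5): A: 0.143389; B: 0.1; C: 0.166667.
By total probability, P(X = 5) = 0.333333·0.143389 + 0.333333·0.1 + 0.333333·0.166667 = 0.136685.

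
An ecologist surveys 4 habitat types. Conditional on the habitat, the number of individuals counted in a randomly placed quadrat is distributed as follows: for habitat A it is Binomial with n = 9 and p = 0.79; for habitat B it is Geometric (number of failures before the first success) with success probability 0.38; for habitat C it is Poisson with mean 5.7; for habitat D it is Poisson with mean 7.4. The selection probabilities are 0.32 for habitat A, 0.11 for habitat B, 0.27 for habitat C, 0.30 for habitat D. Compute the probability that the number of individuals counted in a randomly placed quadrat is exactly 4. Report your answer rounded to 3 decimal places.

0.075

Conditional on each habitat, P(X = 4): A: 0.0200436; B: 0.0561501; C: 0.147167; D: 0.0763724.
By total probability, P(X = 4) = 0.32·0.0200436 + 0.11·0.0561501 + 0.27·0.147167 + 0.3·0.0763724 = 0.0752372.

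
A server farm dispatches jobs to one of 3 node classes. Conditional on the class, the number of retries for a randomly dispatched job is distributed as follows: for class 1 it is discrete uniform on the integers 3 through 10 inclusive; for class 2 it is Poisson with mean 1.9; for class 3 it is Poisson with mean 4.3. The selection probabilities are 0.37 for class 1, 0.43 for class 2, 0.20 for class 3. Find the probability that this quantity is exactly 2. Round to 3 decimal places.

0.141

Conditional on each class, P(X = 2): 1: 0; 2: 0.269971; 3: 0.125441.
By total probability, P(X = 2) = 0.37·0 + 0.43·0.269971 + 0.2·0.125441 = 0.141176.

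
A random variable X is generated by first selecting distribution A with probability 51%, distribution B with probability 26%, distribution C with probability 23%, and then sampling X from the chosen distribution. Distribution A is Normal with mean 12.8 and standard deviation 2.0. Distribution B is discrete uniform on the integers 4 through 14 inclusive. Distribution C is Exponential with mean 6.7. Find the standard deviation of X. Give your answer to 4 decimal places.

Per component, A: μ=12.8, E[X²]=167.84; B: μ=9, E[X²]=91; C: μ=6.7, E[X²]=89.78.
E[X] = 0.51·12.8 + 0.26·9 + 0.23·6.7 = 10.409.
E[X²] = 0.51·167.84 + 0.26·91 + 0.23·89.78 = 129.908.
Var(X) = E[X²] − (E[X])² = 129.908 − 108.347 = 21.5605.
SD(X) = √21.5605 = 4.64333.

4.6433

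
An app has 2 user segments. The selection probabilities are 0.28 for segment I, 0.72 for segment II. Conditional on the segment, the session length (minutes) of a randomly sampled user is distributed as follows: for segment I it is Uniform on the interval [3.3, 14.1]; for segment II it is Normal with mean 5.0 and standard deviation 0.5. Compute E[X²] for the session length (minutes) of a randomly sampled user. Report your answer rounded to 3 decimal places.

For each component E[X²] = Var + (mean)², giving I: 85.41; II: 25.25.
Overall E[X²] = 0.28·85.41 + 0.72·25.25 = 42.0948.

42.095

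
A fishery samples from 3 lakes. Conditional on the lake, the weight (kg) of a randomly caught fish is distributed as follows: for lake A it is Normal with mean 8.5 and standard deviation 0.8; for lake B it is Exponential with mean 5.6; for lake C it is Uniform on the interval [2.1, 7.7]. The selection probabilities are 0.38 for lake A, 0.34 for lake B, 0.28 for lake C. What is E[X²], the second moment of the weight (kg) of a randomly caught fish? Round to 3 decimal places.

56.478

For each component E[X²] = Var + (mean)², giving A: 72.89; B: 62.72; C: 26.6233.
Overall E[X²] = 0.38·72.89 + 0.34·62.72 + 0.28·26.6233 = 56.4775.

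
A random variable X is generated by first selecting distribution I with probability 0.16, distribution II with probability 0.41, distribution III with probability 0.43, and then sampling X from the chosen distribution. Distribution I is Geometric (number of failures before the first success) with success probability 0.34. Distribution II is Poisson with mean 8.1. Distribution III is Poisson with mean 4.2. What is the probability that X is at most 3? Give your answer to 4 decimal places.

0.3159

Conditional on each component, P(X ≤ 3): I: 0.810253; II: 0.0396053; III: 0.395403.
By total probability, P(X ≤ 3) = 0.16·0.810253 + 0.41·0.0396053 + 0.43·0.395403 = 0.315902.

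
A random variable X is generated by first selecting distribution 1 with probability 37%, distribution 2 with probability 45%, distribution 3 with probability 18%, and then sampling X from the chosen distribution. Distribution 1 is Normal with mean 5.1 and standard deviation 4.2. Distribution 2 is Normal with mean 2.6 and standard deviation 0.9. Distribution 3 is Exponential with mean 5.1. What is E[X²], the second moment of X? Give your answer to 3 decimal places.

For each component E[X²] = Var + (mean)², giving 1: 43.65; 2: 7.57; 3: 52.02.
Overall E[X²] = 0.37·43.65 + 0.45·7.57 + 0.18·52.02 = 28.9206.

28.921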